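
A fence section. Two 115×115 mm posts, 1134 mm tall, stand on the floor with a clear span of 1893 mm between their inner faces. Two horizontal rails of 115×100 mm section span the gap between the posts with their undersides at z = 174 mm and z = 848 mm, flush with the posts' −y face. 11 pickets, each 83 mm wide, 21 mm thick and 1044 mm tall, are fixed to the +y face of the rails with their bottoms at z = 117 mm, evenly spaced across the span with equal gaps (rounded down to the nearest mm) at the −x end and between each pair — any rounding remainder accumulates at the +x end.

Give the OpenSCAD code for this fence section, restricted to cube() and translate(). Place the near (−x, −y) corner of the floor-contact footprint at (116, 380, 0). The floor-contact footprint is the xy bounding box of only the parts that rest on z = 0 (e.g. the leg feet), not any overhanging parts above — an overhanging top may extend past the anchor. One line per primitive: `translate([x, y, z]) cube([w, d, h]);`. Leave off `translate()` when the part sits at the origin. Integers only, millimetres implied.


translate([116, 380, 0]) cube([115, 115, 1134]);
translate([2124, 380, 0]) cube([115, 115, 1134]);
translate([231, 380, 174]) cube([1893, 115, 100]);
translate([231, 380, 848]) cube([1893, 115, 100]);
translate([312, 495, 117]) cube([83, 21, 1044]);
translate([476, 495, 117]) cube([83, 21, 1044]);
translate([640, 495, 117]) cube([83, 21, 1044]);
translate([804, 495, 117]) cube([83, 21, 1044]);
translate([968, 495, 117]) cube([83, 21, 1044]);
translate([1132, 495, 117]) cube([83, 21, 1044]);
translate([1296, 495, 117]) cube([83, 21, 1044]);
translate([1460, 495, 117]) cube([83, 21, 1044]);
translate([1624, 495, 117]) cube([83, 21, 1044]);
translate([1788, 495, 117]) cube([83, 21, 1044]);
translate([1952, 495, 117]) cube([83, 21, 1044]);


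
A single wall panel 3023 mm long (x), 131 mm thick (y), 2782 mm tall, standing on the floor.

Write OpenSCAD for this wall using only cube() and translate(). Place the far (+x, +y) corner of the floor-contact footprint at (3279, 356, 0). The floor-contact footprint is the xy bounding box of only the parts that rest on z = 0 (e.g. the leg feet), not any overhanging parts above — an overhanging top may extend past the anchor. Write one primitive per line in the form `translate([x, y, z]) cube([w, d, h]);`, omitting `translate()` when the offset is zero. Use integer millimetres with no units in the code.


translate([256, 225, 0]) cube([3023, 131, 2782]);


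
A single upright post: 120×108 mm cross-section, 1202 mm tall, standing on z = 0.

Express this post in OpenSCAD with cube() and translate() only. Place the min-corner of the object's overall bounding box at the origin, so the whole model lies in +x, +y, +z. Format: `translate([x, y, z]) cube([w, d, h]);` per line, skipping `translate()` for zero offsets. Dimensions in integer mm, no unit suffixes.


cube([120, 108, 1202]);


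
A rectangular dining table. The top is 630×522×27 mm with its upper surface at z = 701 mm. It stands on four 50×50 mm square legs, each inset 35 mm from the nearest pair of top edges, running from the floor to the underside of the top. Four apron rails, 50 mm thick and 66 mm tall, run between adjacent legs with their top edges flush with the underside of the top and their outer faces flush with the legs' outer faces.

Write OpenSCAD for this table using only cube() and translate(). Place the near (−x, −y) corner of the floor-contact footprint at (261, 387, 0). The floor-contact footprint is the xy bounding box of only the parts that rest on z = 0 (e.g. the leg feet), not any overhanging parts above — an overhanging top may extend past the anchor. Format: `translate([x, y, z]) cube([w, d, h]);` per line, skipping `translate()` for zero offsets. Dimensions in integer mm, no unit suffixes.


translate([226, 352, 674]) cube([630, 522, 27]);
translate([261, 387, 0]) cube([50, 50, 674]);
translate([771, 387, 0]) cube([50, 50, 674]);
translate([261, 789, 0]) cube([50, 50, 674]);
translate([771, 789, 0]) cube([50, 50, 674]);
translate([311, 387, 608]) cube([460, 50, 66]);
translate([311, 789, 608]) cube([460, 50, 66]);
translate([261, 437, 608]) cube([50, 352, 66]);
translate([771, 437, 608]) cube([50, 352, 66]);


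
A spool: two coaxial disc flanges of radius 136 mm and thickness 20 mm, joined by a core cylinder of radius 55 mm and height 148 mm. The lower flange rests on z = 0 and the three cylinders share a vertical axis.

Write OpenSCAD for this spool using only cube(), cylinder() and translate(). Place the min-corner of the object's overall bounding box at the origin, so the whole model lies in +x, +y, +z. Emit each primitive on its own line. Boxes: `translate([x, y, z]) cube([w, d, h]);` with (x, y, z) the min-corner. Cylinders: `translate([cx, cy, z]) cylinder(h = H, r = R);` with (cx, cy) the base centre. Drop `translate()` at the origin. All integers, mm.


translate([136, 136, 0]) cylinder(h = 20, r = 136);
translate([136, 136, 20]) cylinder(h = 148, r = 55);
translate([136, 136, 168]) cylinder(h = 20, r = 136);


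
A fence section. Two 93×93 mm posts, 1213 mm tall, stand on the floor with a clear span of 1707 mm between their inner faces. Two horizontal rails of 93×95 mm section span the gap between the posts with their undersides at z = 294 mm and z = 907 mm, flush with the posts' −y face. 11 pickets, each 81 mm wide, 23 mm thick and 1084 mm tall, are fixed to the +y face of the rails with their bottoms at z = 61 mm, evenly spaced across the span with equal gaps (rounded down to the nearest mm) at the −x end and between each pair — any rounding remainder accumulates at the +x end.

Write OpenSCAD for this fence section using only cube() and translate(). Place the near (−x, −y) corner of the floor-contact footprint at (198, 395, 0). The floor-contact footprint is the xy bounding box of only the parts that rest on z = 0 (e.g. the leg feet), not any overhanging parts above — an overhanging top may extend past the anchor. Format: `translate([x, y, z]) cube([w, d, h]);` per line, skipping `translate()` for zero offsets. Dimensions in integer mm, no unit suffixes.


translate([198, 395, 0]) cube([93, 93, 1213]);
translate([1998, 395, 0]) cube([93, 93, 1213]);
translate([291, 395, 294]) cube([1707, 93, 95]);
translate([291, 395, 907]) cube([1707, 93, 95]);
translate([359, 488, 61]) cube([81, 23, 1084]);
translate([508, 488, 61]) cube([81, 23, 1084]);
translate([657, 488, 61]) cube([81, 23, 1084]);
translate([806, 488, 61]) cube([81, 23, 1084]);
translate([955, 488, 61]) cube([81, 23, 1084]);
translate([1104, 488, 61]) cube([81, 23, 1084]);
translate([1253, 488, 61]) cube([81, 23, 1084]);
translate([1402, 488, 61]) cube([81, 23, 1084]);
translate([1551, 488, 61]) cube([81, 23, 1084]);
translate([1700, 488, 61]) cube([81, 23, 1084]);
translate([1849, 488, 61]) cube([81, 23, 1084]);


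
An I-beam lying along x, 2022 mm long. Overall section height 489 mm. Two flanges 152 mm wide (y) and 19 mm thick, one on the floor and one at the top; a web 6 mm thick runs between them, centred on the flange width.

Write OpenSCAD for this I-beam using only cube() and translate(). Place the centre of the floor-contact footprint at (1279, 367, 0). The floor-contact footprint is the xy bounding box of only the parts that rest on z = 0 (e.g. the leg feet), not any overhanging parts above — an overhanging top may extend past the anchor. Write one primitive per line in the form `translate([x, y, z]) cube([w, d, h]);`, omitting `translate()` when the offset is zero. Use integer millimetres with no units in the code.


translate([268, 291, 0]) cube([2022, 152, 19]);
translate([268, 364, 19]) cube([2022, 6, 451]);
translate([268, 291, 470]) cube([2022, 152, 19]);


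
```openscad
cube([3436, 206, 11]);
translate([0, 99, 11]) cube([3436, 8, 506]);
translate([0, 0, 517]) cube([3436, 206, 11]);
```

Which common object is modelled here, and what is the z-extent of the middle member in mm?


An I-beam. The web height is 506 mm.

Two wide flanges with a thin centred web — an I-beam. Overall 528 mm minus two 11 mm flanges gives a web of 528 − 2·11 = 506 mm.


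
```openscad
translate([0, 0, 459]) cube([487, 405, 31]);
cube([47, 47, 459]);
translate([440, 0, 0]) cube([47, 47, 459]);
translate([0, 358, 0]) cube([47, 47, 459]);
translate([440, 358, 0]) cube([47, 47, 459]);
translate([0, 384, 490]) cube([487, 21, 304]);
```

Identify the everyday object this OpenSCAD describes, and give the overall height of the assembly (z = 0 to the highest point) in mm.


A chair. The overall height is 794 mm.

A slab on four corner posts with a tall panel at the back — a chair. The seat slab sits at z = 459 with thickness 31, and the 304 mm backrest starts at the seat top, so the overall height is 459 + 31 + 304 = 794 mm.


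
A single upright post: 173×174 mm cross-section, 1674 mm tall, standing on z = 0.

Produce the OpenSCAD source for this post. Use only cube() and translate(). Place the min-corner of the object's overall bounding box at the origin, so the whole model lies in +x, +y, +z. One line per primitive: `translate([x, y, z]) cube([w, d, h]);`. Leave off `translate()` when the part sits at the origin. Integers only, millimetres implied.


cube([173, 174, 1674]);


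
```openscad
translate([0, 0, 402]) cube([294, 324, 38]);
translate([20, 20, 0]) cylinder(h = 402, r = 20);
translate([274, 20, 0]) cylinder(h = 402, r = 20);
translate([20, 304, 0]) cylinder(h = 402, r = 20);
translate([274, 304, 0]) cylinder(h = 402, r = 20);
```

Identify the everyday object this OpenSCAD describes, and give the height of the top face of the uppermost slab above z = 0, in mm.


A stool. The seat height is 440 mm.

A 294×324×38 slab at z = 402 on four corner cylinders — a stool. The seat top is 402 + 38 = 440 mm.


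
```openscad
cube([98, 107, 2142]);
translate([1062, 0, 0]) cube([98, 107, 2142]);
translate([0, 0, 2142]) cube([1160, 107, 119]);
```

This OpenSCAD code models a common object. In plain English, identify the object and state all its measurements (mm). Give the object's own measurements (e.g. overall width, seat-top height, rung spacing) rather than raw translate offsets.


A door frame. The clear opening is 964 mm wide and 2142 mm high. Two 98 mm wide jambs, 107 mm deep, stand either side of the opening from the floor to the top of the opening. A 119 mm thick head sits across the top of both jambs, spanning the full outside width of the frame.


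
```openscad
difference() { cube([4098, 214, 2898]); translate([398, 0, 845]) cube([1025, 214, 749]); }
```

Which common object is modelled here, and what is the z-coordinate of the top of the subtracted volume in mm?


A wall with a window opening. The window head height is 1594 mm.

A wall with a rectangular opening subtracted — a window. Sill at z = 845, opening 749 mm tall, so the head is at 845 + 749 = 1594 mm.


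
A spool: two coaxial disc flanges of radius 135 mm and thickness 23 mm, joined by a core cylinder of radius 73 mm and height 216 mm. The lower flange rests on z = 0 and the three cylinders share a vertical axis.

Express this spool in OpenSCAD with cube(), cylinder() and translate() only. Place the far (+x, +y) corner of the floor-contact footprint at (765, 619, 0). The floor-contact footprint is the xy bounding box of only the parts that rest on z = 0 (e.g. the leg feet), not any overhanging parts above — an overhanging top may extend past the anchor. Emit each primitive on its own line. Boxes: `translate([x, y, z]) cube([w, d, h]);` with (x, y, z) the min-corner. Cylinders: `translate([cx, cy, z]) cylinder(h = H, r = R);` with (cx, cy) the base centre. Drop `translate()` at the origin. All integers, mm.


translate([630, 484, 0]) cylinder(h = 23, r = 135);
translate([630, 484, 23]) cylinder(h = 216, r = 73);
translate([630, 484, 239]) cylinder(h = 23, r = 135);


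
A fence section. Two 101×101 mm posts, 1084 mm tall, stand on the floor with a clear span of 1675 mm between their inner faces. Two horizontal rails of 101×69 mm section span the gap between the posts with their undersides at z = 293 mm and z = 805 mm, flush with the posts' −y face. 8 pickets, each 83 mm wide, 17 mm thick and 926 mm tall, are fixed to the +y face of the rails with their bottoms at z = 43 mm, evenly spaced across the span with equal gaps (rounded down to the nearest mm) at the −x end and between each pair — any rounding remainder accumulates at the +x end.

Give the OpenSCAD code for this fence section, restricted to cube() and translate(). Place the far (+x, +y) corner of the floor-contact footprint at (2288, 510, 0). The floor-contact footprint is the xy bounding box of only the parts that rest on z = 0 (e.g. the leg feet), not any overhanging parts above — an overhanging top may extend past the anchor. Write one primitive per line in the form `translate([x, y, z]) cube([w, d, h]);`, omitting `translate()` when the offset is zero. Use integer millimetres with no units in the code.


translate([411, 409, 0]) cube([101, 101, 1084]);
translate([2187, 409, 0]) cube([101, 101, 1084]);
translate([512, 409, 293]) cube([1675, 101, 69]);
translate([512, 409, 805]) cube([1675, 101, 69]);
translate([624, 510, 43]) cube([83, 17, 926]);
translate([819, 510, 43]) cube([83, 17, 926]);
translate([1014, 510, 43]) cube([83, 17, 926]);
translate([1209, 510, 43]) cube([83, 17, 926]);
translate([1404, 510, 43]) cube([83, 17, 926]);
translate([1599, 510, 43]) cube([83, 17, 926]);
translate([1794, 510, 43]) cube([83, 17, 926]);
translate([1989, 510, 43]) cube([83, 17, 926]);


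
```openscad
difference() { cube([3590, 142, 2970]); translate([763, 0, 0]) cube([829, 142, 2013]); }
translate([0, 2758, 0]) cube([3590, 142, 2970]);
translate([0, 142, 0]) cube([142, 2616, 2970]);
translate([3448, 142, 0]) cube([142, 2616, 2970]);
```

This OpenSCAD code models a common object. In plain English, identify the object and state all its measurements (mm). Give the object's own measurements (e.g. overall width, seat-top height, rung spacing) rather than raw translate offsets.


A single room: four walls, each 2970 mm tall and 142 mm thick, enclosing an outside footprint 3590×2900 mm (x × y), no floor or roof. The front and back walls (−y and +y sides) run the full x-width; the side walls fit between their inner faces. A door opening 829 mm wide and 2013 mm tall is cut through the front wall from the floor up, its −x edge 763 mm from the wall's −x end.


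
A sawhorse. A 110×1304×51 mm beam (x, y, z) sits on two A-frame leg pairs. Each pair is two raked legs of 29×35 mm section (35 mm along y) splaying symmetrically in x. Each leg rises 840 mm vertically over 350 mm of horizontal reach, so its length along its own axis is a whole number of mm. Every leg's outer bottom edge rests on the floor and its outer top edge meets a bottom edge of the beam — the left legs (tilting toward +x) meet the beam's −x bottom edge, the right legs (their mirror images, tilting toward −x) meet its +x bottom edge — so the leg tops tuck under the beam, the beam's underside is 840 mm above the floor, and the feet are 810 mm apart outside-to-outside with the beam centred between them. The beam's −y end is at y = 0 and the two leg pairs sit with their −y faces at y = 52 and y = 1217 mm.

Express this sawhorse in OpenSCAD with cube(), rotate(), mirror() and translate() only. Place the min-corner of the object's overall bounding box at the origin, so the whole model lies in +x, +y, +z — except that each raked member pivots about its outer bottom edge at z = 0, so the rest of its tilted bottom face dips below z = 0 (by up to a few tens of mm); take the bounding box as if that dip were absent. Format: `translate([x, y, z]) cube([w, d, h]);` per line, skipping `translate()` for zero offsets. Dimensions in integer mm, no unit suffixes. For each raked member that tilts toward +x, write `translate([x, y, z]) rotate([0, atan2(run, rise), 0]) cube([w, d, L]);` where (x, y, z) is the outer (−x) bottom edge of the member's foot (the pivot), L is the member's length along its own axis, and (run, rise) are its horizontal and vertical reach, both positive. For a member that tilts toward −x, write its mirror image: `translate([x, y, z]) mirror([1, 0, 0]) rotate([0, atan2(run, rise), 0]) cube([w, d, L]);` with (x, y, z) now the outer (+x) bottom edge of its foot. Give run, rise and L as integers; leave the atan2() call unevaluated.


translate([350, 0, 840]) cube([110, 1304, 51]);
translate([0, 52, 0]) rotate([0, atan2(350, 840), 0]) cube([29, 35, 910]);
translate([810, 52, 0]) mirror([1, 0, 0]) rotate([0, atan2(350, 840), 0]) cube([29, 35, 910]);
translate([0, 1217, 0]) rotate([0, atan2(350, 840), 0]) cube([29, 35, 910]);
translate([810, 1217, 0]) mirror([1, 0, 0]) rotate([0, atan2(350, 840), 0]) cube([29, 35, 910]);


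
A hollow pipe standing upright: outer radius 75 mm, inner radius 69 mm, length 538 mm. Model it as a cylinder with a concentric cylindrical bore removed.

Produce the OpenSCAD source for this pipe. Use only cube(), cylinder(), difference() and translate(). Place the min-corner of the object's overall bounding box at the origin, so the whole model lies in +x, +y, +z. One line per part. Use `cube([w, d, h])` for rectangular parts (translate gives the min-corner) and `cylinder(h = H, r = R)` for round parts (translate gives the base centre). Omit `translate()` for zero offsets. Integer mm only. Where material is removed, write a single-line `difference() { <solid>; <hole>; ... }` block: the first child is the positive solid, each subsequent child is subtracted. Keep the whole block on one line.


difference() { translate([75, 75, 0]) cylinder(h = 538, r = 75); translate([75, 75, 0]) cylinder(h = 538, r = 69); }


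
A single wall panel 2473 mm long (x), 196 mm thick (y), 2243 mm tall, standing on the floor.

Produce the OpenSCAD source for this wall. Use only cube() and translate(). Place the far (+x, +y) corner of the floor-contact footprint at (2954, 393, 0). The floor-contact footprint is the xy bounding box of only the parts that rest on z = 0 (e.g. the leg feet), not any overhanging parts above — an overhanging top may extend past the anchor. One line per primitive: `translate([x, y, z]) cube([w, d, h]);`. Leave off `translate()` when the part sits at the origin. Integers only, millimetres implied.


translate([481, 197, 0]) cube([2473, 196, 2243]);


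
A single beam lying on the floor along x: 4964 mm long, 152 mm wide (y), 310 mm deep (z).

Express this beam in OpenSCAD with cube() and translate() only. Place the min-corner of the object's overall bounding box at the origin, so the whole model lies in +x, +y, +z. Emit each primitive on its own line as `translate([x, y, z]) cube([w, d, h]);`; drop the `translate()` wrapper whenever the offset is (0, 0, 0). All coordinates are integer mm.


cube([4964, 152, 310]);


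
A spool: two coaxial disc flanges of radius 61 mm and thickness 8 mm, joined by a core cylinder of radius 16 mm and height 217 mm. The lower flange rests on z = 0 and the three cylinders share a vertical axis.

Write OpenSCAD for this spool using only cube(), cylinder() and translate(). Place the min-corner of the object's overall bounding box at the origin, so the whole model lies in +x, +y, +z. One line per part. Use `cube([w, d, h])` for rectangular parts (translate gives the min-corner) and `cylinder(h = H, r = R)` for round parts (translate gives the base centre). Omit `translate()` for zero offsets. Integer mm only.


translate([61, 61, 0]) cylinder(h = 8, r = 61);
translate([61, 61, 8]) cylinder(h = 217, r = 16);
translate([61, 61, 225]) cylinder(h = 8, r = 61);


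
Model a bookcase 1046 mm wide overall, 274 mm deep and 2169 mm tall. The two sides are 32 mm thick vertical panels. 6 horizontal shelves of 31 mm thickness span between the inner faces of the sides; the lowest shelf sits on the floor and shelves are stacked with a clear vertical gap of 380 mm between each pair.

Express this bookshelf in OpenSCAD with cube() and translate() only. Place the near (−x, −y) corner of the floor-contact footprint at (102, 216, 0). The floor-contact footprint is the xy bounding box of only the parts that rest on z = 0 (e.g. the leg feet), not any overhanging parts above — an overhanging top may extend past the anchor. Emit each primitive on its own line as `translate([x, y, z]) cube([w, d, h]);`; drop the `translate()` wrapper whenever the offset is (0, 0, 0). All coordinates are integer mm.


translate([102, 216, 0]) cube([32, 274, 2169]);
translate([1116, 216, 0]) cube([32, 274, 2169]);
translate([134, 216, 0]) cube([982, 274, 31]);
translate([134, 216, 411]) cube([982, 274, 31]);
translate([134, 216, 822]) cube([982, 274, 31]);
translate([134, 216, 1233]) cube([982, 274, 31]);
translate([134, 216, 1644]) cube([982, 274, 31]);
translate([134, 216, 2055]) cube([982, 274, 31]);


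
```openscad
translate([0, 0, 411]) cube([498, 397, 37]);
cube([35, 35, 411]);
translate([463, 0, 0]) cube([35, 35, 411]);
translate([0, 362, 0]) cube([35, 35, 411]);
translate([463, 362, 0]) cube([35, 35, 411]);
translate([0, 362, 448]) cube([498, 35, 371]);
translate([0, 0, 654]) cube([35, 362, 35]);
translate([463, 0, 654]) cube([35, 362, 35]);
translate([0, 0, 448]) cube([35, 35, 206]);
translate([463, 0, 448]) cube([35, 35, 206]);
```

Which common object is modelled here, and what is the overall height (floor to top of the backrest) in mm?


A chair. The overall height is 819 mm.

A slab on four corner posts with a tall panel at the back — a chair. The seat slab sits at z = 411 with thickness 37, and the 371 mm backrest starts at the seat top, so the overall height is 411 + 37 + 371 = 819 mm.


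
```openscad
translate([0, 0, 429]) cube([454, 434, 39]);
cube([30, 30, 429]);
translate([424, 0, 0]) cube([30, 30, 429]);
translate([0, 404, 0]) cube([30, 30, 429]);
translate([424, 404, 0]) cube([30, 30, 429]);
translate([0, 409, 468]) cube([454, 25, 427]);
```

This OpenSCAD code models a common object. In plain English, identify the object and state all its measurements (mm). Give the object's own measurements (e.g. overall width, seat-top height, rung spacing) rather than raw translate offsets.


A chair. The seat is a 454×434×39 mm slab with its top at z = 468 mm, on four 30×30 mm corner legs (flush with the seat edges, standing on z = 0). A flat backrest 25 mm thick, 427 mm tall, spans the full seat width and rises from the seat top along its +y edge, rear face flush with the rear of the seat.


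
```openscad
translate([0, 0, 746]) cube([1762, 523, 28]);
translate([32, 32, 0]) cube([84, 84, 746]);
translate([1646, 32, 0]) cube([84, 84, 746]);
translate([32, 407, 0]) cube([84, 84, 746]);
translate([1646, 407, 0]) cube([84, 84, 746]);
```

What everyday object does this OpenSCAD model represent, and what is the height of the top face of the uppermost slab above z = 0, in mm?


A table. The table height is 774 mm.

A 1762×523×28 slab sits at z = 746 on four 84 mm square posts — a table. The top surface is at 746 + 28 = 774 mm.


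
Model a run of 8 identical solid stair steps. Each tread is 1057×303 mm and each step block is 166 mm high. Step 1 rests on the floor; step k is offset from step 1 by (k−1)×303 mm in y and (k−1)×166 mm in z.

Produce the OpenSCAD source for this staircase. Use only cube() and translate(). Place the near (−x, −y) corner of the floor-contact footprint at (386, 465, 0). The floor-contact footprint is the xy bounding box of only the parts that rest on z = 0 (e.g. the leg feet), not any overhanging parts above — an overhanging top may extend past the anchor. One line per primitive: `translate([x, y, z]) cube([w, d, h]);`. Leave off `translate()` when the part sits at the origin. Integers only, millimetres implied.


translate([386, 465, 0]) cube([1057, 303, 166]);
translate([386, 768, 166]) cube([1057, 303, 166]);
translate([386, 1071, 332]) cube([1057, 303, 166]);
translate([386, 1374, 498]) cube([1057, 303, 166]);
translate([386, 1677, 664]) cube([1057, 303, 166]);
translate([386, 1980, 830]) cube([1057, 303, 166]);
translate([386, 2283, 996]) cube([1057, 303, 166]);
translate([386, 2586, 1162]) cube([1057, 303, 166]);


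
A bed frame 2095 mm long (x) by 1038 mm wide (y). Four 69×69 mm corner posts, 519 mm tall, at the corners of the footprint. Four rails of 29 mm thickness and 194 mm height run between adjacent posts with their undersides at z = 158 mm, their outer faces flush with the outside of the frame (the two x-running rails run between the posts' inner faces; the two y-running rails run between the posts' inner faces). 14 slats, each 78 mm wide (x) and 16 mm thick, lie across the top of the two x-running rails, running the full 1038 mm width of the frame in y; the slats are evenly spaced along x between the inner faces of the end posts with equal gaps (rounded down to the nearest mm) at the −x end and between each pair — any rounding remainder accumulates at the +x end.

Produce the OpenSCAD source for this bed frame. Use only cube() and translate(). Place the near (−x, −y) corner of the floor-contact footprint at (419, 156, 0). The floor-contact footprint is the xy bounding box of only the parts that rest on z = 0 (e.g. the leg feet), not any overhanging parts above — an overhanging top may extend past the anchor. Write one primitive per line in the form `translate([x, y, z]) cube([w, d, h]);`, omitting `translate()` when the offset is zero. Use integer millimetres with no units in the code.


translate([419, 156, 0]) cube([69, 69, 519]);
translate([419, 1125, 0]) cube([69, 69, 519]);
translate([2445, 156, 0]) cube([69, 69, 519]);
translate([2445, 1125, 0]) cube([69, 69, 519]);
translate([488, 156, 158]) cube([1957, 29, 194]);
translate([488, 1165, 158]) cube([1957, 29, 194]);
translate([419, 225, 158]) cube([29, 900, 194]);
translate([2485, 225, 158]) cube([29, 900, 194]);
translate([545, 156, 352]) cube([78, 1038, 16]);
translate([680, 156, 352]) cube([78, 1038, 16]);
translate([815, 156, 352]) cube([78, 1038, 16]);
translate([950, 156, 352]) cube([78, 1038, 16]);
translate([1085, 156, 352]) cube([78, 1038, 16]);
translate([1220, 156, 352]) cube([78, 1038, 16]);
translate([1355, 156, 352]) cube([78, 1038, 16]);
translate([1490, 156, 352]) cube([78, 1038, 16]);
translate([1625, 156, 352]) cube([78, 1038, 16]);
translate([1760, 156, 352]) cube([78, 1038, 16]);
translate([1895, 156, 352]) cube([78, 1038, 16]);
translate([2030, 156, 352]) cube([78, 1038, 16]);
translate([2165, 156, 352]) cube([78, 1038, 16]);
translate([2300, 156, 352]) cube([78, 1038, 16]);


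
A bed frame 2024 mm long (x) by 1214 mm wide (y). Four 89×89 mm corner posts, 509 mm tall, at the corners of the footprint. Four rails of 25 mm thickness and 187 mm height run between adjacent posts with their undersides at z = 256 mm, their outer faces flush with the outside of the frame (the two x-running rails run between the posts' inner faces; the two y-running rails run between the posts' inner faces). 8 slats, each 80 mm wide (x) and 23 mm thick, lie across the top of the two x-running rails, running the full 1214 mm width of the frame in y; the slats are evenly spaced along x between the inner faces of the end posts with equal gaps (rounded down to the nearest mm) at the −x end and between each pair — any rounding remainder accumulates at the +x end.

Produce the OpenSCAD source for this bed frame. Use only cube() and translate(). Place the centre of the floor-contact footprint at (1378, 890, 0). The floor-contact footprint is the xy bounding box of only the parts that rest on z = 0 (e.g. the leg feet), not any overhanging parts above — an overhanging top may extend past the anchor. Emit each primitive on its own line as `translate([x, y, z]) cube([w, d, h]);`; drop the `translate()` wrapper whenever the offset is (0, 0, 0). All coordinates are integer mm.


translate([366, 283, 0]) cube([89, 89, 509]);
translate([366, 1408, 0]) cube([89, 89, 509]);
translate([2301, 283, 0]) cube([89, 89, 509]);
translate([2301, 1408, 0]) cube([89, 89, 509]);
translate([455, 283, 256]) cube([1846, 25, 187]);
translate([455, 1472, 256]) cube([1846, 25, 187]);
translate([366, 372, 256]) cube([25, 1036, 187]);
translate([2365, 372, 256]) cube([25, 1036, 187]);
translate([589, 283, 443]) cube([80, 1214, 23]);
translate([803, 283, 443]) cube([80, 1214, 23]);
translate([1017, 283, 443]) cube([80, 1214, 23]);
translate([1231, 283, 443]) cube([80, 1214, 23]);
translate([1445, 283, 443]) cube([80, 1214, 23]);
translate([1659, 283, 443]) cube([80, 1214, 23]);
translate([1873, 283, 443]) cube([80, 1214, 23]);
translate([2087, 283, 443]) cube([80, 1214, 23]);


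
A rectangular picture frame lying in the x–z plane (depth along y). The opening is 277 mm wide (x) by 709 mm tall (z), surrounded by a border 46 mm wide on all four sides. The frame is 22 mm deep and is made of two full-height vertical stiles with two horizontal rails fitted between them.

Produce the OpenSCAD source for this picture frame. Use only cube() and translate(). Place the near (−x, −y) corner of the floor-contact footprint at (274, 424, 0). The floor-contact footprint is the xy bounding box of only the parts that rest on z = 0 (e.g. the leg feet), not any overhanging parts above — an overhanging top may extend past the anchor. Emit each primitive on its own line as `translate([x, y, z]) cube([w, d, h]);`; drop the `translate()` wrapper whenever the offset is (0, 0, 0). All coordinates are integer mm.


translate([274, 424, 0]) cube([46, 22, 801]);
translate([597, 424, 0]) cube([46, 22, 801]);
translate([320, 424, 0]) cube([277, 22, 46]);
translate([320, 424, 755]) cube([277, 22, 46]);


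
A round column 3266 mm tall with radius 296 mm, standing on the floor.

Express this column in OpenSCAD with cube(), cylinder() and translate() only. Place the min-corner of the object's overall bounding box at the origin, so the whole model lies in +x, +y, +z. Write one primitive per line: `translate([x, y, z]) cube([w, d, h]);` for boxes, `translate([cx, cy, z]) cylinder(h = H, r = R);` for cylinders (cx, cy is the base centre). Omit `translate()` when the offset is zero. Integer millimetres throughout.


translate([296, 296, 0]) cylinder(h = 3266, r = 296);


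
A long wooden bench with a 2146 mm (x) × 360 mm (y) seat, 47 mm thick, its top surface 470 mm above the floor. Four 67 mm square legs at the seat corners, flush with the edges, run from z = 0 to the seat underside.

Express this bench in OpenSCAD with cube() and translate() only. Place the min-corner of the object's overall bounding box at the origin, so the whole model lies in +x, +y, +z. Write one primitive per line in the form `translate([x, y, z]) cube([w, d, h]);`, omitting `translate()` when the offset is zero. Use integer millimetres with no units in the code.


translate([0, 0, 423]) cube([2146, 360, 47]);
cube([67, 67, 423]);
translate([0, 293, 0]) cube([67, 67, 423]);
translate([2079, 0, 0]) cube([67, 67, 423]);
translate([2079, 293, 0]) cube([67, 67, 423]);


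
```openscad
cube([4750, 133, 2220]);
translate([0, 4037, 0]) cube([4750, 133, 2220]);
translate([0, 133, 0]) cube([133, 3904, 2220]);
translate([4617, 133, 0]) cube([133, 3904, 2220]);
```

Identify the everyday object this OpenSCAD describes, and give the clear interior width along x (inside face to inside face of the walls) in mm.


A house (or room) frame. The interior width is 4484 mm.

Four 2220 mm walls enclosing a rectangle with no floor or roof — a room or house frame. Outside width is 4750 mm and wall thickness is 133 mm, so the interior width is 4750 − 2 × 133 = 4484 mm.


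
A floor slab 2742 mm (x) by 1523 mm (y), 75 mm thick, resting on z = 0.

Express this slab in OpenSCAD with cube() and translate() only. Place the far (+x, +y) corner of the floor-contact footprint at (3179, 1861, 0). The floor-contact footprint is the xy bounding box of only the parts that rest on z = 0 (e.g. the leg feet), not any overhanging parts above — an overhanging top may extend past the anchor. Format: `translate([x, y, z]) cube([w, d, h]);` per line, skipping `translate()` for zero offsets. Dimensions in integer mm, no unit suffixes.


translate([437, 338, 0]) cube([2742, 1523, 75]);


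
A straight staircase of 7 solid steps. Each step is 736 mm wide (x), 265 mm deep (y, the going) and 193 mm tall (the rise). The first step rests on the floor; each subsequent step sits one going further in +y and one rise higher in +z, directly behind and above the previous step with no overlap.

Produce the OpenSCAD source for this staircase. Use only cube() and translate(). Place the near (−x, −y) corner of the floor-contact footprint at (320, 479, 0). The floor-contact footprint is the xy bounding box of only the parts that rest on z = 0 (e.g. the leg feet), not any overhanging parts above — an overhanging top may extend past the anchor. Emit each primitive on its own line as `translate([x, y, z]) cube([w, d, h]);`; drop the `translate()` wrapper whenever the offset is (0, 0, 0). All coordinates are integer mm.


translate([320, 479, 0]) cube([736, 265, 193]);
translate([320, 744, 193]) cube([736, 265, 193]);
translate([320, 1009, 386]) cube([736, 265, 193]);
translate([320, 1274, 579]) cube([736, 265, 193]);
translate([320, 1539, 772]) cube([736, 265, 193]);
translate([320, 1804, 965]) cube([736, 265, 193]);
translate([320, 2069, 1158]) cube([736, 265, 193]);


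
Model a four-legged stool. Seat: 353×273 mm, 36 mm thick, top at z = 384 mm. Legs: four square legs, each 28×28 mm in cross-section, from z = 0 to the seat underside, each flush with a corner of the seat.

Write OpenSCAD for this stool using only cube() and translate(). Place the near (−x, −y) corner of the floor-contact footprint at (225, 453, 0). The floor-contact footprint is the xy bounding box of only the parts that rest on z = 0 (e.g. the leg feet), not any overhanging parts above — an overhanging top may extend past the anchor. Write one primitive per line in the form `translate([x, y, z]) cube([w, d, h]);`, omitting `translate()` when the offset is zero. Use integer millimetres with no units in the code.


// leg_h = 384 - 36 = 348
translate([225, 453, 348]) cube([353, 273, 36]);
translate([225, 453, 0]) cube([28, 28, 348]);
translate([550, 453, 0]) cube([28, 28, 348]);
translate([225, 698, 0]) cube([28, 28, 348]);
translate([550, 698, 0]) cube([28, 28, 348]);


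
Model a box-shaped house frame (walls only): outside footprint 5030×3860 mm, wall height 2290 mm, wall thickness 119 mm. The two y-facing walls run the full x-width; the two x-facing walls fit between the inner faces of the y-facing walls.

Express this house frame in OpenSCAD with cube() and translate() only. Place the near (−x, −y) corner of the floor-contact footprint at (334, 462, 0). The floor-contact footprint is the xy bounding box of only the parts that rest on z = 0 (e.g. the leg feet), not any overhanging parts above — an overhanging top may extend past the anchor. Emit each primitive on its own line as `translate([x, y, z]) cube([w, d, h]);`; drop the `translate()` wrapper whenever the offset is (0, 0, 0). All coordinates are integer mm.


translate([334, 462, 0]) cube([5030, 119, 2290]);
translate([334, 4203, 0]) cube([5030, 119, 2290]);
translate([334, 581, 0]) cube([119, 3622, 2290]);
translate([5245, 581, 0]) cube([119, 3622, 2290]);


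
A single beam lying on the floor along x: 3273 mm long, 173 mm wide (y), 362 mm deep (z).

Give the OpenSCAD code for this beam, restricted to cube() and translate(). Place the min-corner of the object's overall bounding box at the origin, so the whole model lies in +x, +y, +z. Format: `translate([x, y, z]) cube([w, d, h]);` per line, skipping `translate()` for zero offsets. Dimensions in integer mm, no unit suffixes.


cube([3273, 173, 362]);


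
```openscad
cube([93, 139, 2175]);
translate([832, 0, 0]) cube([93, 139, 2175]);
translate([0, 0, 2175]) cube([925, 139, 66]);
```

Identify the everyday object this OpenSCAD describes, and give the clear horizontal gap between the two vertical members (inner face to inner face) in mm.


A door frame. The clear opening width is 739 mm.

Two 2175 mm tall posts with a header on top — a door frame. The left jamb is 93 mm wide at x = 0; the right jamb starts at x = 832. The clear opening is 832 − 93 = 739 mm.


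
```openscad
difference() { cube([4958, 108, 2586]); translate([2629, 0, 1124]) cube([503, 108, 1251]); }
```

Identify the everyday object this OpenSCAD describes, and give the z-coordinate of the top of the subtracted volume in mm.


A wall with a window opening. The window head height is 2375 mm.

A wall with a rectangular opening subtracted — a window. Sill at z = 1124, opening 1251 mm tall, so the head is at 1124 + 1251 = 2375 mm.


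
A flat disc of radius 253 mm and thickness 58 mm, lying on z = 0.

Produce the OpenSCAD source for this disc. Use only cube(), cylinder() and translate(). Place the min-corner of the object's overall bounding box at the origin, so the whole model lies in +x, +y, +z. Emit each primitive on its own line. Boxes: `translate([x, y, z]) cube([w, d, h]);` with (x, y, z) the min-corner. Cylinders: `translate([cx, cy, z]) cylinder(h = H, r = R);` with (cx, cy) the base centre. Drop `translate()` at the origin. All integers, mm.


translate([253, 253, 0]) cylinder(h = 58, r = 253);


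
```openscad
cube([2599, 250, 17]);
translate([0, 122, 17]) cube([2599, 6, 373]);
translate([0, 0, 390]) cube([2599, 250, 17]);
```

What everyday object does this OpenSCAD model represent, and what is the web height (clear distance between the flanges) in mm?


An I-beam. The web height is 373 mm.

Two wide flanges with a thin centred web — an I-beam. Overall 407 mm minus two 17 mm flanges gives a web of 407 − 2·17 = 373 mm.


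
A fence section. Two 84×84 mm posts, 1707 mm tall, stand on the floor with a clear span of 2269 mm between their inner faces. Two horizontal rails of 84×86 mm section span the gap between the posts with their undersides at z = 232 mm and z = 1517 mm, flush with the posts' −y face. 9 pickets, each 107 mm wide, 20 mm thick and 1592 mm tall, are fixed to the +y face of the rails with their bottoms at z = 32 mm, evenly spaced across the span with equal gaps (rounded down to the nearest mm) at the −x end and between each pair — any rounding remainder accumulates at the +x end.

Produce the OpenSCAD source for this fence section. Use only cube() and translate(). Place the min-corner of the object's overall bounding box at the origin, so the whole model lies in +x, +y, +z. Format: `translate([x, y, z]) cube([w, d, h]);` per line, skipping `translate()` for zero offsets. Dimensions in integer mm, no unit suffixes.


cube([84, 84, 1707]);
translate([2353, 0, 0]) cube([84, 84, 1707]);
translate([84, 0, 232]) cube([2269, 84, 86]);
translate([84, 0, 1517]) cube([2269, 84, 86]);
translate([214, 84, 32]) cube([107, 20, 1592]);
translate([451, 84, 32]) cube([107, 20, 1592]);
translate([688, 84, 32]) cube([107, 20, 1592]);
translate([925, 84, 32]) cube([107, 20, 1592]);
translate([1162, 84, 32]) cube([107, 20, 1592]);
translate([1399, 84, 32]) cube([107, 20, 1592]);
translate([1636, 84, 32]) cube([107, 20, 1592]);
translate([1873, 84, 32]) cube([107, 20, 1592]);
translate([2110, 84, 32]) cube([107, 20, 1592]);


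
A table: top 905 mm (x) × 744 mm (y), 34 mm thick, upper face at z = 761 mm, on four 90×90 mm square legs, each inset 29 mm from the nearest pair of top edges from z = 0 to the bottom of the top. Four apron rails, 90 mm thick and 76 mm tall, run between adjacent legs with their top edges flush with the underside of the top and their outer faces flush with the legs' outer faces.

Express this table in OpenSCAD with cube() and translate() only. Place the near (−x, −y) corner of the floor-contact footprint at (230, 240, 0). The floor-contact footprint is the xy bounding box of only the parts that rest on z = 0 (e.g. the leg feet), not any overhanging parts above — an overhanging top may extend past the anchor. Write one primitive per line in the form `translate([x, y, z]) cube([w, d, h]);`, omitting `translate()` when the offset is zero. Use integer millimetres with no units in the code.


translate([201, 211, 727]) cube([905, 744, 34]);
translate([230, 240, 0]) cube([90, 90, 727]);
translate([987, 240, 0]) cube([90, 90, 727]);
translate([230, 836, 0]) cube([90, 90, 727]);
translate([987, 836, 0]) cube([90, 90, 727]);
translate([320, 240, 651]) cube([667, 90, 76]);
translate([320, 836, 651]) cube([667, 90, 76]);
translate([230, 330, 651]) cube([90, 506, 76]);
translate([987, 330, 651]) cube([90, 506, 76]);
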